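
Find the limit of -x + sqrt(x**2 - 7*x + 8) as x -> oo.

This has the form ∞ − ∞. Multiply and divide by the conjugate √(x^2 - 7*x + 8) + x.
That gives (-7x + 8) / (√(x^2 - 7*x + 8) + x).
Divide numerator and denominator by x: the limit is -7/(2·1) = -7/2.

-7/2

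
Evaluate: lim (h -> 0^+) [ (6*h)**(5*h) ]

1

Base → 0⁺ and exponent → 0⁺: a 0^0 form.
Take logs: 5h·ln(6h). This is 0·(−∞); rewriting as ln(6h)/(1/(5h)) and applying L'Hôpital gives 0.
Hence the limit is e^0 = 1.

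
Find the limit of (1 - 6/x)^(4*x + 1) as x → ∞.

Let L be the limit and take ln: ln L = lim (4x + 1)·ln(1 - 6/x) = lim (4x + 1)·(-6/x + O(1/x²)) = -24.
Hence L = e^(-24).

e^(-24)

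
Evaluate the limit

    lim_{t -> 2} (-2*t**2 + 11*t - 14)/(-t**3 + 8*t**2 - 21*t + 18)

-3

At t = 2 both the top and bottom vanish — a removable singularity. Factoring out (t - 2) from each leaves (7 - 2*t)/(-t^2 + 6*t - 9), which at t = 2 equals -3.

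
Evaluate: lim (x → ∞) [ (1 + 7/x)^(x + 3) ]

The base → 1 and the exponent → ∞: a 1^∞ form.
Take logarithms: (x + 3)·ln(1 + 7/x). Since ln(1+u) ~ u for small u, this behaves like (x)·(7/x) → 7.
So the limit is e^(7).

e^(7)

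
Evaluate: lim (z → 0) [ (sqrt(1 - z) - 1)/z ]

A 0/0 form; rationalise with √(1 - z) + √1. This collapses the numerator to -z, leaving -1/(√(1 - z) + √1) → -1/(2√1) = -1/2.

-1/2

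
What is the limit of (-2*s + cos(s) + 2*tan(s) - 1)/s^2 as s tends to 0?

-1/2

Substitution gives 0/0; apply L'Hôpital's rule 2 times.
After differentiating numerator and denominator 2 times the quotient is (-cos(s) + 4*tan(s)/cos(s)^2)/(2); at s = 0 this is -1/2.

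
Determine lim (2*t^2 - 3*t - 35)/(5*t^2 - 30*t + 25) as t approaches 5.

17/20

Since t = 5 makes numerator and denominator zero, (t - 5) divides both.
Cancelling it gives (2*t + 7)/(5*t - 5); now plug in t = 5 to get 17/20.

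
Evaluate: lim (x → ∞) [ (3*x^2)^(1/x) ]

1

Base → ∞ and exponent → 0: an ∞^0 form.
Take logs: (1/x)·ln(3·x^2) = (ln 3 + 2·ln x)/x → 0.
So the limit is e^0 = 1.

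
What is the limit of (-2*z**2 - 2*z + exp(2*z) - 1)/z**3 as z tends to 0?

Direct substitution gives 0/0.
Apply L'Hôpital: lim (-4*z + 2*e^(2*z) - 2)/(3*z^2), still 0/0.
Apply L'Hôpital: lim (4*e^(2*z) - 4)/(6*z), still 0/0.
After 3 applications of L'Hôpital's rule the quotient is (8*e^(2*z))/(6); substituting z = 0 gives 4/3.

4/3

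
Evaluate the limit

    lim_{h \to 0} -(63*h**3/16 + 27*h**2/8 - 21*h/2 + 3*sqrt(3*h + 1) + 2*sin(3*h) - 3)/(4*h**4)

1215/512

Substitution gives 0/0; apply L'Hôpital's rule 4 times.
After differentiating numerator and denominator 4 times the quotient is (162*sin(3*h) - 3645/(16*(3*h + 1)^(7/2)))/(-96); at h = 0 this is 1215/512.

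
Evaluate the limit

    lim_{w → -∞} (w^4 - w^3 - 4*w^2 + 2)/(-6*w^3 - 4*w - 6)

The numerator has higher degree (4 > 3); the quotient behaves like (1/(-6))·w^1 for large |w|.
As w → −∞ this diverges to ∞.

∞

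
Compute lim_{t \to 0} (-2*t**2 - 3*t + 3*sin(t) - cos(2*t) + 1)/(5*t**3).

-1/10

Substitution gives 0/0; apply L'Hôpital's rule 3 times.
After differentiating numerator and denominator 3 times the quotient is (-(16*sin(t) + 3)*cos(t))/(30); at t = 0 this is -1/10.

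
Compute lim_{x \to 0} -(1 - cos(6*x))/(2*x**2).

Substitution gives 0/0.
Use (1 − cos u)/u² → 1/2 with u = 6x: the limit is 6²/(2·(-2)) = -9.

-9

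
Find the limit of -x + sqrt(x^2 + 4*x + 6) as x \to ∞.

2

An ∞ − ∞ form. Rationalising with the conjugate, the difference becomes (4x + 6) / (√(x^2 + 4*x + 6) + x).
For large x the denominator behaves like 2·x, so the quotient tends to 4/2 = 2.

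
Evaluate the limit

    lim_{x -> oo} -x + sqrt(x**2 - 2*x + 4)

-1

This has the form ∞ − ∞. Multiply and divide by the conjugate √(x^2 - 2*x + 4) + x.
That gives (-2x + 4) / (√(x^2 - 2*x + 4) + x).
Divide numerator and denominator by x: the limit is -2/(2·1) = -1.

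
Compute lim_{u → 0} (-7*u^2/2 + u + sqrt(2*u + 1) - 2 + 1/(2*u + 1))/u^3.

Substitution gives 0/0; apply L'Hôpital's rule 3 times.
After differentiating numerator and denominator 3 times the quotient is (-48/(2*u + 1)^4 + 3/(2*u + 1)^(5/2))/(6); at u = 0 this is -15/2.

-15/2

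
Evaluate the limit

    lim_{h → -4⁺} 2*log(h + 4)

As h → -4⁺, h + 4 → 0⁺ and ln(h + 4) → −∞.
Multiplying by 2 gives -∞.

-∞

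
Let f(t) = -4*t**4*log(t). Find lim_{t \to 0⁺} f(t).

0

This is a 0·(−∞) form. Rewrite as -4·ln(t) / t^(−4) and apply L'Hôpital:
the derivative quotient is -4·(1/t) / (−4·t^(−5)) = (4/4)·t^4 → 0.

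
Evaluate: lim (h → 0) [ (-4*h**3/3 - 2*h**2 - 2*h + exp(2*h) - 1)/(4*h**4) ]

Direct substitution gives 0/0.
Apply L'Hôpital: lim (-4*h^2 - 4*h + 2*e^(2*h) - 2)/(16*h^3), still 0/0.
Apply L'Hôpital: lim (-8*h + 4*e^(2*h) - 4)/(48*h^2), still 0/0.
Apply L'Hôpital: lim (8*e^(2*h) - 8)/(96*h), still 0/0.
After 4 applications of L'Hôpital's rule the quotient is (16*e^(2*h))/(96); substituting h = 0 gives 1/6.

1/6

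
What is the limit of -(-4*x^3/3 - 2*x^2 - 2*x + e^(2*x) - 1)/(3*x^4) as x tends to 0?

-2/9

Direct substitution gives 0/0.
Apply L'Hôpital: lim (-4*x^2 - 4*x + 2*e^(2*x) - 2)/(-12*x^3), still 0/0.
Apply L'Hôpital: lim (-8*x + 4*e^(2*x) - 4)/(-36*x^2), still 0/0.
Apply L'Hôpital: lim (8*e^(2*x) - 8)/(-72*x), still 0/0.
After 4 applications of L'Hôpital's rule the quotient is (16*e^(2*x))/(-72); substituting x = 0 gives -2/9.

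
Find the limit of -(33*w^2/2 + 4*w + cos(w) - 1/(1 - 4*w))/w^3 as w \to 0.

Substitution gives 0/0; apply L'Hôpital's rule 3 times.
After differentiating numerator and denominator 3 times the quotient is (sin(w) - 384/(4*w - 1)^4)/(-6); at w = 0 this is 64.

64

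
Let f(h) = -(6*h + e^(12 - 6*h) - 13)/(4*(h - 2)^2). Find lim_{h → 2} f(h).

-9/2

Direct substitution gives 0/0.
Apply L'Hôpital: lim (6 - 6*e^(12 - 6*h))/(16 - 8*h), still 0/0.
After 2 applications of L'Hôpital's rule the quotient is (36*e^(12 - 6*h))/(-8); substituting h = 2 gives -9/2.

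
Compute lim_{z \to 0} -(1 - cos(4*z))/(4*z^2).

-2

Substitution gives 0/0.
Use (1 − cos u)/u² → 1/2 with u = 4z: the limit is 4²/(2·(-4)) = -2.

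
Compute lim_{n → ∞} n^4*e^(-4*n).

Write as n^4/e^{4n}, an ∞/∞ form.
Exponential growth dominates any polynomial, so repeated L'Hôpital (or the standard result) gives 0.

0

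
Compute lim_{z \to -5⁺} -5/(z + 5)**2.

As z → -5⁺, (z + 5) → 0⁺, so (z + 5)^2 → 0⁺ and -5/(z + 5)^2 → -∞.

-∞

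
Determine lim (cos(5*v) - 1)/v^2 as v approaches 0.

-25/2

Direct substitution gives 0/0.
Apply L'Hôpital: lim (-5*sin(5*v))/(2*v), still 0/0.
After 2 applications of L'Hôpital's rule the quotient is (-25*cos(5*v))/(2); substituting v = 0 gives -25/2.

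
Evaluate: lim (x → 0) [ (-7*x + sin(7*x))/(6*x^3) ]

Direct substitution gives 0/0.
Apply L'Hôpital: lim (7*cos(7*x) - 7)/(18*x^2), still 0/0.
Apply L'Hôpital: lim (-49*sin(7*x))/(36*x), still 0/0.
After 3 applications of L'Hôpital's rule the quotient is (-343*cos(7*x))/(36); substituting x = 0 gives -343/36.

-343/36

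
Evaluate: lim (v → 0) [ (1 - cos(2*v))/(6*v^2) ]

1/3

Substitution gives 0/0.
Use (1 − cos u)/u² → 1/2 with u = 2v: the limit is 2²/(2·6) = 1/3.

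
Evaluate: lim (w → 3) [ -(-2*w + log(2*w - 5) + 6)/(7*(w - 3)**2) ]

Direct substitution gives 0/0.
Apply L'Hôpital: lim (-2 + 2/(2*w - 5))/(42 - 14*w), still 0/0.
After 2 applications of L'Hôpital's rule the quotient is (-4/(2*w - 5)^2)/(-14); substituting w = 3 gives 2/7.

2/7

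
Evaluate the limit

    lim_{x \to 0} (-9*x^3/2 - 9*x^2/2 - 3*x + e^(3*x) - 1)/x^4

27/8

Direct substitution gives 0/0.
Apply L'Hôpital: lim (-27*x^2/2 - 9*x + 3*e^(3*x) - 3)/(4*x^3), still 0/0.
Apply L'Hôpital: lim (-27*x + 9*e^(3*x) - 9)/(12*x^2), still 0/0.
Apply L'Hôpital: lim (27*e^(3*x) - 27)/(24*x), still 0/0.
After 4 applications of L'Hôpital's rule the quotient is (81*e^(3*x))/(24); substituting x = 0 gives 27/8.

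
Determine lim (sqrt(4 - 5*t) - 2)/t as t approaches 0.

Substitution gives 0/0. Multiply numerator and denominator by the conjugate √(4 - 5t) + √4.
The numerator becomes (4 - 5t) − 4 = -5t, so the expression simplifies to -5/(√(4 - 5t) + √4).
Letting t → 0 gives -5/(2√4) = -5/4.

-5/4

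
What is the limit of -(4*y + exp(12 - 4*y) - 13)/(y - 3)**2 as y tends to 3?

Direct substitution gives 0/0.
Apply L'Hôpital: lim (4 - 4*e^(12 - 4*y))/(6 - 2*y), still 0/0.
After 2 applications of L'Hôpital's rule the quotient is (16*e^(12 - 4*y))/(-2); substituting y = 3 gives -8.

-8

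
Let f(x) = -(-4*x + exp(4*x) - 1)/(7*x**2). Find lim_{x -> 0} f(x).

Direct substitution gives 0/0.
Apply L'Hôpital: lim (4*e^(4*x) - 4)/(-14*x), still 0/0.
After 2 applications of L'Hôpital's rule the quotient is (16*e^(4*x))/(-14); substituting x = 0 gives -8/7.

-8/7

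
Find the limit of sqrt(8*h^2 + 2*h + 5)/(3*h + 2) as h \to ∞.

2*√(2)/3

For large |h|, √(8*h^2 + 2*h + 5) ≈ √8·|h| and the denominator ≈ 3h.
Since h → +∞, |h| = h, giving √8/(3) = 2*√(2)/3.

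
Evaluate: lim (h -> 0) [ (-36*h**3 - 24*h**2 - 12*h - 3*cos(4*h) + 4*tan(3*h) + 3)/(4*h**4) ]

-8

Substitution gives 0/0 (the numerator vanishes to order 4).
Expand each term to order h^4: the coefficient of h^4 in 4·tan(3h) is 0 and in -3·cos(4h) is -32.
Lower-order terms cancel with the polynomial part, so the numerator is (-32)·h^4 + o(h^4), and the limit is (-32)/(4) = -8.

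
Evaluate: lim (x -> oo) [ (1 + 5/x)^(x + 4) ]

e^(5)

Let L be the limit and take ln: ln L = lim (x + 4)·ln(1 + 5/x) = lim (x + 4)·(5/x + O(1/x²)) = 5.
Hence L = e^(5).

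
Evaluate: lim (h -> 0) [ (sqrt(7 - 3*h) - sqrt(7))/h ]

-3*√(7)/14

Substitution gives 0/0. Multiply numerator and denominator by the conjugate √(7 - 3h) + √7.
The numerator becomes (7 - 3h) − 7 = -3h, so the expression simplifies to -3/(√(7 - 3h) + √7).
Letting h → 0 gives -3/(2√7) = -3*√(7)/14.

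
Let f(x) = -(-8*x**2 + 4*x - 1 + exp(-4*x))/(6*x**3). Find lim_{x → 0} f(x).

Direct substitution gives 0/0.
Apply L'Hôpital: lim (-16*x + 4 - 4*e^(-4*x))/(-18*x^2), still 0/0.
Apply L'Hôpital: lim (-16 + 16*e^(-4*x))/(-36*x), still 0/0.
After 3 applications of L'Hôpital's rule the quotient is (-64*e^(-4*x))/(-36); substituting x = 0 gives 16/9.

16/9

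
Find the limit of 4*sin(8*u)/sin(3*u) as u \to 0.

Substitution gives 0/0.
Divide numerator and denominator by u: sin(8u)/u → 8 and sin(3u)/u → 3, so the limit is 4·8/3 = 32/3.

32/3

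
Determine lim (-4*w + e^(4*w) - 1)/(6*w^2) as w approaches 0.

4/3

Direct substitution gives 0/0.
Apply L'Hôpital: lim (4*e^(4*w) - 4)/(12*w), still 0/0.
After 2 applications of L'Hôpital's rule the quotient is (16*e^(4*w))/(12); substituting w = 0 gives 4/3.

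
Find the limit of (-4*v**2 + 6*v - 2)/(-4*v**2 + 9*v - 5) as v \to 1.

Direct substitution gives 0/0, so factor. Both numerator and denominator have (v - 1) as a factor.
After cancelling, the expression reduces to (2 - 4*v)/(5 - 4*v).
Substituting v = 1 gives -2.

-2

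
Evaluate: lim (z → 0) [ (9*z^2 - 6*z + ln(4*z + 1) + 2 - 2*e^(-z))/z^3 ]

Substitution gives 0/0; apply L'Hôpital's rule 3 times.
After differentiating numerator and denominator 3 times the quotient is (2*e^(-z) + 128/(4*z + 1)^3)/(6); at z = 0 this is 65/3.

65/3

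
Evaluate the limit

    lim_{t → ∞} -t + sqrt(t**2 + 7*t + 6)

This has the form ∞ − ∞. Multiply and divide by the conjugate √(t^2 + 7*t + 6) + t.
That gives (7t + 6) / (√(t^2 + 7*t + 6) + t).
Divide numerator and denominator by t: the limit is 7/(2·1) = 7/2.

7/2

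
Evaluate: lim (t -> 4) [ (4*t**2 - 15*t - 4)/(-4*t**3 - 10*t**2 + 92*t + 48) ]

-17/180

At t = 4 both the top and bottom vanish — a removable singularity. Factoring out (t - 4) from each leaves (4*t + 1)/(-4*t^2 - 26*t - 12), which at t = 4 equals -17/180.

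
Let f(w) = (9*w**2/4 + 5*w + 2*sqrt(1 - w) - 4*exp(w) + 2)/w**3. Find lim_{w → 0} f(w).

-19/24

Substitution gives 0/0; apply L'Hôpital's rule 3 times.
After differentiating numerator and denominator 3 times the quotient is (-4*e^(w) - 3/(4*(1 - w)^(5/2)))/(6); at w = 0 this is -19/24.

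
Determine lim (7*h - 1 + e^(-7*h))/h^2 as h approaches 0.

Direct substitution gives 0/0.
Apply L'Hôpital: lim (7 - 7*e^(-7*h))/(2*h), still 0/0.
After 2 applications of L'Hôpital's rule the quotient is (49*e^(-7*h))/(2); substituting h = 0 gives 49/2.

49/2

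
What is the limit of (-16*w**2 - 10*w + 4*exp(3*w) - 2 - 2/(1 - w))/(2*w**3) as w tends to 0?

Substitution gives 0/0; apply L'Hôpital's rule 3 times.
After differentiating numerator and denominator 3 times the quotient is (108*e^(3*w) - 12/(w - 1)^4)/(12); at w = 0 this is 8.

8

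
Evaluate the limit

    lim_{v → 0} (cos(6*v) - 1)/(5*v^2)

Direct substitution gives 0/0.
Apply L'Hôpital: lim (-6*sin(6*v))/(10*v), still 0/0.
After 2 applications of L'Hôpital's rule the quotient is (-36*cos(6*v))/(10); substituting v = 0 gives -18/5.

-18/5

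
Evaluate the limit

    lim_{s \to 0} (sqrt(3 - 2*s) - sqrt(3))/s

-√(3)/3

A 0/0 form; rationalise with √(3 - 2s) + √3. This collapses the numerator to -2s, leaving -2/(√(3 - 2s) + √3) → -2/(2√3) = -√(3)/3.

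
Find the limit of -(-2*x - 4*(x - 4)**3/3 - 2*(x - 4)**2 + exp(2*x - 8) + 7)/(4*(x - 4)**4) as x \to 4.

Direct substitution gives 0/0.
Apply L'Hôpital: lim (-4*x - 4*(x - 4)^2 + 2*e^(2*x - 8) + 14)/(-16*(x - 4)^3), still 0/0.
Apply L'Hôpital: lim (-8*x + 4*e^(2*x - 8) + 28)/(-48*(x - 4)^2), still 0/0.
Apply L'Hôpital: lim (8*e^(2*x - 8) - 8)/(384 - 96*x), still 0/0.
After 4 applications of L'Hôpital's rule the quotient is (16*e^(2*x - 8))/(-96); substituting x = 4 gives -1/6.

-1/6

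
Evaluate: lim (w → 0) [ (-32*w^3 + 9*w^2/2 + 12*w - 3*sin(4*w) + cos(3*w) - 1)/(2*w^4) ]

Substitution gives 0/0 (the numerator vanishes to order 4).
Expand each term to order w^4: the coefficient of w^4 in -3·sin(4w) is 0 and in cos(3w) is 27/8.
Lower-order terms cancel with the polynomial part, so the numerator is (27/8)·w^4 + o(w^4), and the limit is (27/8)/(2) = 27/16.

27/16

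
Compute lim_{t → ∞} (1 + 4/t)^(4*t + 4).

e^(16)

The base → 1 and the exponent → ∞: a 1^∞ form.
Take logarithms: (4t + 4)·ln(1 + 4/t). Since ln(1+u) ~ u for small u, this behaves like (4t)·(4/t) → 16.
So the limit is e^(16).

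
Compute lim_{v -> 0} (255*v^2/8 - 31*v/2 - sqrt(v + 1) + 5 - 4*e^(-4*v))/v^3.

Substitution gives 0/0 (the numerator vanishes to order 3).
Expand each term to order v^3: the coefficient of v^3 in −√(1 + v) is -1/16 and in -4·e^(-4v) is 128/3.
Lower-order terms cancel with the polynomial part, so the numerator is (2045/48)·v^3 + o(v^3), and the limit is (2045/48)/(1) = 2045/48.

2045/48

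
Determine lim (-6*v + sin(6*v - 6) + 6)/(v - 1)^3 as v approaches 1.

Direct substitution gives 0/0.
Apply L'Hôpital: lim (6*cos(6*v - 6) - 6)/(3*(v - 1)^2), still 0/0.
Apply L'Hôpital: lim (-36*sin(6*v - 6))/(6*v - 6), still 0/0.
After 3 applications of L'Hôpital's rule the quotient is (-216*cos(6*v - 6))/(6); substituting v = 1 gives -36.

-36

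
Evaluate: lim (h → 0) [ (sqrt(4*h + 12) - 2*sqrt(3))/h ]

Substitution gives 0/0. Multiply numerator and denominator by the conjugate √(12 + 4h) + √12.
The numerator becomes (12 + 4h) − 12 = 4h, so the expression simplifies to 4/(√(12 + 4h) + √12).
Letting h → 0 gives 4/(2√12) = √(3)/3.

√(3)/3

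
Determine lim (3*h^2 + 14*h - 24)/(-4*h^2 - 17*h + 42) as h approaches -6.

Direct substitution gives 0/0, so factor. Both numerator and denominator have (h + 6) as a factor.
After cancelling, the expression reduces to (3*h - 4)/(7 - 4*h).
Substituting h = -6 gives -22/31.

-22/31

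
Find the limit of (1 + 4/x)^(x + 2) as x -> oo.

The base → 1 and the exponent → ∞: a 1^∞ form.
Take logarithms: (x + 2)·ln(1 + 4/x). Since ln(1+u) ~ u for small u, this behaves like (x)·(4/x) → 4.
So the limit is e^(4).

e^(4)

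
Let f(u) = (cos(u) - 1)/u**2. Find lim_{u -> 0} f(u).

Direct substitution gives 0/0.
Apply L'Hôpital: lim (-sin(u))/(2*u), still 0/0.
After 2 applications of L'Hôpital's rule the quotient is (-cos(u))/(2); substituting u = 0 gives -1/2.

-1/2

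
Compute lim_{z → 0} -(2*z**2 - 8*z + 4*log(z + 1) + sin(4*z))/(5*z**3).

28/15

Substitution gives 0/0 (the numerator vanishes to order 3).
Expand each term to order z^3: the coefficient of z^3 in sin(4z) is -32/3 and in 4·ln(1 + z) is 4/3.
Lower-order terms cancel with the polynomial part, so the numerator is (-28/3)·z^3 + o(z^3), and the limit is (-28/3)/(-5) = 28/15.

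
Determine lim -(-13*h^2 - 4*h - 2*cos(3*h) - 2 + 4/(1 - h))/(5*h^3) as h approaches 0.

-4/5

Substitution gives 0/0 (the numerator vanishes to order 3).
Expand each term to order h^3: the coefficient of h^3 in 4·1/(1 - h) is 4 and in -2·cos(3h) is 0.
Lower-order terms cancel with the polynomial part, so the numerator is (4)·h^3 + o(h^3), and the limit is (4)/(-5) = -4/5.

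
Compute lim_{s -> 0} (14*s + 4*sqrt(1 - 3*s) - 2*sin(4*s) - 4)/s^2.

Substitution gives 0/0; apply L'Hôpital's rule 2 times.
After differentiating numerator and denominator 2 times the quotient is (32*sin(4*s) - 9/(1 - 3*s)^(3/2))/(2); at s = 0 this is -9/2.

-9/2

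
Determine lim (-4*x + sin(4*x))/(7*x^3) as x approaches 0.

Direct substitution gives 0/0.
Apply L'Hôpital: lim (4*cos(4*x) - 4)/(21*x^2), still 0/0.
Apply L'Hôpital: lim (-16*sin(4*x))/(42*x), still 0/0.
After 3 applications of L'Hôpital's rule the quotient is (-64*cos(4*x))/(42); substituting x = 0 gives -32/21.

-32/21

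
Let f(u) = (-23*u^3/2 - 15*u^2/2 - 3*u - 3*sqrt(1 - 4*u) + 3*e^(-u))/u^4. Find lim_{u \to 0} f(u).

241/8

Substitution gives 0/0; apply L'Hôpital's rule 4 times.
After differentiating numerator and denominator 4 times the quotient is (3*e^(-u) + 720/(1 - 4*u)^(7/2))/(24); at u = 0 this is 241/8.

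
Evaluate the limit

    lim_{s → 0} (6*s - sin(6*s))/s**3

36

Direct substitution gives 0/0.
Apply L'Hôpital: lim (6 - 6*cos(6*s))/(3*s^2), still 0/0.
Apply L'Hôpital: lim (36*sin(6*s))/(6*s), still 0/0.
After 3 applications of L'Hôpital's rule the quotient is (216*cos(6*s))/(6); substituting s = 0 gives 36.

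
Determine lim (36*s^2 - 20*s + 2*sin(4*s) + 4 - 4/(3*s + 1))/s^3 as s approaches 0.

260/3

Substitution gives 0/0; apply L'Hôpital's rule 3 times.
After differentiating numerator and denominator 3 times the quotient is (-128*cos(4*s) + 648/(3*s + 1)^4)/(6); at s = 0 this is 260/3.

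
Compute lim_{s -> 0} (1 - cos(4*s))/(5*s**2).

Substitution gives 0/0.
Use (1 − cos u)/u² → 1/2 with u = 4s: the limit is 4²/(2·5) = 8/5.

8/5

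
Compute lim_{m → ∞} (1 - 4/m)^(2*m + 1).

Write it as [(1 - 4/m)^m]^(2) · (1 - 4/m)^(1). The bracketed term tends to e^(-4) and the second factor to 1, so the limit is e^(-8).

e^(-8)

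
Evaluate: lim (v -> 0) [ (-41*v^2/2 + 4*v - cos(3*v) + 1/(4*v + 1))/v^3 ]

Substitution gives 0/0 (the numerator vanishes to order 3).
Expand each term to order v^3: the coefficient of v^3 in 1/(1 + 4v) is -64 and in −cos(3v) is 0.
Lower-order terms cancel with the polynomial part, so the numerator is (-64)·v^3 + o(v^3), and the limit is (-64)/(1) = -64.

-64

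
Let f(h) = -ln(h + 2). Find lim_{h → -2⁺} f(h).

As h → -2⁺, h + 2 → 0⁺ and ln(h + 2) → −∞.
Multiplying by -1 gives ∞.

∞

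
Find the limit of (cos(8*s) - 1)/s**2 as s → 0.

-32

Direct substitution gives 0/0.
Apply L'Hôpital: lim (-8*sin(8*s))/(2*s), still 0/0.
After 2 applications of L'Hôpital's rule the quotient is (-64*cos(8*s))/(2); substituting s = 0 gives -32.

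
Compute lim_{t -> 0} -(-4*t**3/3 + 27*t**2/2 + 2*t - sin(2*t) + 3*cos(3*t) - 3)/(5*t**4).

-81/40

Substitution gives 0/0; apply L'Hôpital's rule 4 times.
After differentiating numerator and denominator 4 times the quotient is (-16*sin(2*t) + 243*cos(3*t))/(-120); at t = 0 this is -81/40.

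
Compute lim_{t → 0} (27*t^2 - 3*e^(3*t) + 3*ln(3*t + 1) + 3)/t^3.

Substitution gives 0/0; apply L'Hôpital's rule 3 times.
After differentiating numerator and denominator 3 times the quotient is (-81*e^(3*t) + 162/(3*t + 1)^3)/(6); at t = 0 this is 27/2.

27/2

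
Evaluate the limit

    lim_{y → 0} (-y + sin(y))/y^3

-1/6

Direct substitution gives 0/0.
Apply L'Hôpital: lim (cos(y) - 1)/(3*y^2), still 0/0.
Apply L'Hôpital: lim (-sin(y))/(6*y), still 0/0.
After 3 applications of L'Hôpital's rule the quotient is (-cos(y))/(6); substituting y = 0 gives -1/6.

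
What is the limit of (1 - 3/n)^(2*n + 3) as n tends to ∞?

Write it as [(1 - 3/n)^n]^(2) · (1 - 3/n)^(3). The bracketed term tends to e^(-3) and the second factor to 1, so the limit is e^(-6).

e^(-6)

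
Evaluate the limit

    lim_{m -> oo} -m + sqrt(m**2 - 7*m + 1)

This has the form ∞ − ∞. Multiply and divide by the conjugate √(m^2 - 7*m + 1) + m.
That gives (-7m + 1) / (√(m^2 - 7*m + 1) + m).
Divide numerator and denominator by m: the limit is -7/(2·1) = -7/2.

-7/2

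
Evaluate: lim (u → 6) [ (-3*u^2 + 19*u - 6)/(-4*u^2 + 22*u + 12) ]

17/26

Since u = 6 makes numerator and denominator zero, (u - 6) divides both.
Cancelling it gives (1 - 3*u)/(-4*u - 2); now plug in u = 6 to get 17/26.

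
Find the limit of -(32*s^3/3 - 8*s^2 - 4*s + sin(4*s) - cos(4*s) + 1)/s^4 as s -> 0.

Substitution gives 0/0 (the numerator vanishes to order 4).
Expand each term to order s^4: the coefficient of s^4 in sin(4s) is 0 and in −cos(4s) is -32/3.
Lower-order terms cancel with the polynomial part, so the numerator is (-32/3)·s^4 + o(s^4), and the limit is (-32/3)/(-1) = 32/3.

32/3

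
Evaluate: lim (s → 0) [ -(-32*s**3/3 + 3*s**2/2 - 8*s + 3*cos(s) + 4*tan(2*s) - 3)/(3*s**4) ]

-1/24

Substitution gives 0/0 (the numerator vanishes to order 4).
Expand each term to order s^4: the coefficient of s^4 in 4·tan(2s) is 0 and in 3·cos(s) is 1/8.
Lower-order terms cancel with the polynomial part, so the numerator is (1/8)·s^4 + o(s^4), and the limit is (1/8)/(-3) = -1/24.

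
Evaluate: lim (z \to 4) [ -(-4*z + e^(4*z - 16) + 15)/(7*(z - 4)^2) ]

-8/7

Direct substitution gives 0/0.
Apply L'Hôpital: lim (4*e^(4*z - 16) - 4)/(56 - 14*z), still 0/0.
After 2 applications of L'Hôpital's rule the quotient is (16*e^(4*z - 16))/(-14); substituting z = 4 gives -8/7.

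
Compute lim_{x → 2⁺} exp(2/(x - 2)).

As x → 2⁺, 2/(x - 2) → +∞, so e^(2/(x - 2)) → ∞.

∞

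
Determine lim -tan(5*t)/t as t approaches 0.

Substitution gives 0/0.
Since tan(u)/u → 1 as u → 0, tan(5t)/(5t) → 1 and the limit is 5/(-1) = -5.

-5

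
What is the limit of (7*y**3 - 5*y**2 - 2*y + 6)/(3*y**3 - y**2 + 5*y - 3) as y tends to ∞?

Numerator and denominator both have degree 3.
Dividing every term by y^3, all lower-order terms vanish and the limit is the ratio of leading coefficients, 7/(3) = 7/3.

7/3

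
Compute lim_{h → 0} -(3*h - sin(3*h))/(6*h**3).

Direct substitution gives 0/0.
Apply L'Hôpital: lim (3 - 3*cos(3*h))/(-18*h^2), still 0/0.
Apply L'Hôpital: lim (9*sin(3*h))/(-36*h), still 0/0.
After 3 applications of L'Hôpital's rule the quotient is (27*cos(3*h))/(-36); substituting h = 0 gives -3/4.

-3/4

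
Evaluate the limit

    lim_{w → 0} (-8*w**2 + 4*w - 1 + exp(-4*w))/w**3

Direct substitution gives 0/0.
Apply L'Hôpital: lim (-16*w + 4 - 4*e^(-4*w))/(3*w^2), still 0/0.
Apply L'Hôpital: lim (-16 + 16*e^(-4*w))/(6*w), still 0/0.
After 3 applications of L'Hôpital's rule the quotient is (-64*e^(-4*w))/(6); substituting w = 0 gives -32/3.

-32/3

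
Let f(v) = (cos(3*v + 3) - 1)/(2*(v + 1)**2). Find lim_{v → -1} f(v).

-9/4

Direct substitution gives 0/0.
Apply L'Hôpital: lim (-3*sin(3*v + 3))/(4*v + 4), still 0/0.
After 2 applications of L'Hôpital's rule the quotient is (-9*cos(3*v + 3))/(4); substituting v = -1 gives -9/4.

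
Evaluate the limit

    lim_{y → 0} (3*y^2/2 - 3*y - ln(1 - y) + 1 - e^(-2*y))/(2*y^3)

Substitution gives 0/0 (the numerator vanishes to order 3).
Expand each term to order y^3: the coefficient of y^3 in −ln(1 - y) is 1/3 and in −e^(-2y) is 4/3.
Lower-order terms cancel with the polynomial part, so the numerator is (5/3)·y^3 + o(y^3), and the limit is (5/3)/(2) = 5/6.

5/6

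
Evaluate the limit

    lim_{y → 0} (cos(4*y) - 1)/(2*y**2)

-4

Direct substitution gives 0/0.
Apply L'Hôpital: lim (-4*sin(4*y))/(4*y), still 0/0.
After 2 applications of L'Hôpital's rule the quotient is (-16*cos(4*y))/(4); substituting y = 0 gives -4.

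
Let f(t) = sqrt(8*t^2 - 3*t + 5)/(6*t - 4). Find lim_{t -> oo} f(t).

For large |t|, √(8*t^2 - 3*t + 5) ≈ √8·|t| and the denominator ≈ 6t.
Since t → +∞, |t| = t, giving √8/(6) = √(2)/3.

√(2)/3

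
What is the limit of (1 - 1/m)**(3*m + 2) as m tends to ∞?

The base → 1 and the exponent → ∞: a 1^∞ form.
Take logarithms: (3m + 2)·ln(1 - 1/m). Since ln(1+u) ~ u for small u, this behaves like (3m)·(-1/m) → -3.
So the limit is e^(-3).

e^(-3)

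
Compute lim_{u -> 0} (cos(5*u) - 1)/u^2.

-25/2

Direct substitution gives 0/0.
Apply L'Hôpital: lim (-5*sin(5*u))/(2*u), still 0/0.
After 2 applications of L'Hôpital's rule the quotient is (-25*cos(5*u))/(2); substituting u = 0 gives -25/2.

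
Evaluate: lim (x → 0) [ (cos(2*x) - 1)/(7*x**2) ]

-2/7

Direct substitution gives 0/0.
Apply L'Hôpital: lim (-2*sin(2*x))/(14*x), still 0/0.
After 2 applications of L'Hôpital's rule the quotient is (-4*cos(2*x))/(14); substituting x = 0 gives -2/7.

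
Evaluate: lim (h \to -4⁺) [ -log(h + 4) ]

As h → -4⁺, h + 4 → 0⁺ and ln(h + 4) → −∞.
Multiplying by -1 gives ∞.

∞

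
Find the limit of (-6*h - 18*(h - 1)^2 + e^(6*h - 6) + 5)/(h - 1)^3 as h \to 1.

Direct substitution gives 0/0.
Apply L'Hôpital: lim (-36*h + 6*e^(6*h - 6) + 30)/(3*(h - 1)^2), still 0/0.
Apply L'Hôpital: lim (36*e^(6*h - 6) - 36)/(6*h - 6), still 0/0.
After 3 applications of L'Hôpital's rule the quotient is (216*e^(6*h - 6))/(6); substituting h = 1 gives 36.

36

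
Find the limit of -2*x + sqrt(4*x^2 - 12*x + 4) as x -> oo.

An ∞ − ∞ form. Rationalising with the conjugate, the difference becomes (-12x + 4) / (√(4*x^2 - 12*x + 4) + 2x).
For large x the denominator behaves like 2·2x, so the quotient tends to -12/4 = -3.

-3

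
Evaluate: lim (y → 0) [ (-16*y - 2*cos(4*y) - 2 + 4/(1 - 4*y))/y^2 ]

80

Substitution gives 0/0; apply L'Hôpital's rule 2 times.
After differentiating numerator and denominator 2 times the quotient is (32*cos(4*y) - 128/(4*y - 1)^3)/(2); at y = 0 this is 80.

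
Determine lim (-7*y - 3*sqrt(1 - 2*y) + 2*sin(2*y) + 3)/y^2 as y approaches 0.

Substitution gives 0/0; apply L'Hôpital's rule 2 times.
After differentiating numerator and denominator 2 times the quotient is (-8*sin(2*y) + 3/(1 - 2*y)^(3/2))/(2); at y = 0 this is 3/2.

3/2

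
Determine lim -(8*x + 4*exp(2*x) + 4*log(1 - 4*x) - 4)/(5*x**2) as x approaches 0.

24/5

Substitution gives 0/0; apply L'Hôpital's rule 2 times.
After differentiating numerator and denominator 2 times the quotient is (16*e^(2*x) - 64/(4*x - 1)^2)/(-10); at x = 0 this is 24/5.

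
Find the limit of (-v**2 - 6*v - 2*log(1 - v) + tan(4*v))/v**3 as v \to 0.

22

Substitution gives 0/0; apply L'Hôpital's rule 3 times.
After differentiating numerator and denominator 3 times the quotient is (4*(32*(v - 1)^3*(3*tan(4*v)^2 + 1)/cos(4*v)^2 - 1)/(v - 1)^3)/(6); at v = 0 this is 22.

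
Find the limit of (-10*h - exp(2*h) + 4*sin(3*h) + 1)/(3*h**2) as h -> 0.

Substitution gives 0/0 (the numerator vanishes to order 2).
Expand each term to order h^2: the coefficient of h^2 in 4·sin(3h) is 0 and in −e^(2h) is -2.
Lower-order terms cancel with the polynomial part, so the numerator is (-2)·h^2 + o(h^2), and the limit is (-2)/(3) = -2/3.

-2/3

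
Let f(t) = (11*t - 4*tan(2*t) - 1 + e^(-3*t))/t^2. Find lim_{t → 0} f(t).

9/2

Substitution gives 0/0; apply L'Hôpital's rule 2 times.
After differentiating numerator and denominator 2 times the quotient is (-32*tan(2*t)/cos(2*t)^2 + 9*e^(-3*t))/(2); at t = 0 this is 9/2.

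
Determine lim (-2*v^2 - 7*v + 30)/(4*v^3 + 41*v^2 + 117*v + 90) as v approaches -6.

17/57

At v = -6 both the top and bottom vanish — a removable singularity. Factoring out (v + 6) from each leaves (5 - 2*v)/(4*v^2 + 17*v + 15), which at v = -6 equals 17/57.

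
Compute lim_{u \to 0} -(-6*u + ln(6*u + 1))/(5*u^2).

Direct substitution gives 0/0.
Apply L'Hôpital: lim (-6 + 6/(6*u + 1))/(-10*u), still 0/0.
After 2 applications of L'Hôpital's rule the quotient is (-36/(6*u + 1)^2)/(-10); substituting u = 0 gives 18/5.

18/5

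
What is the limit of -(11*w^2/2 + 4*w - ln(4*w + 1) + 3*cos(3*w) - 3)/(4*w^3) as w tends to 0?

16/3

Substitution gives 0/0; apply L'Hôpital's rule 3 times.
After differentiating numerator and denominator 3 times the quotient is (81*sin(3*w) - 128/(4*w + 1)^3)/(-24); at w = 0 this is 16/3.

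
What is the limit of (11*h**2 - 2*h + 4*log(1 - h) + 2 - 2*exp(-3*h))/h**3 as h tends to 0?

23/3

Substitution gives 0/0 (the numerator vanishes to order 3).
Expand each term to order h^3: the coefficient of h^3 in -2·e^(-3h) is 9 and in 4·ln(1 - h) is -4/3.
Lower-order terms cancel with the polynomial part, so the numerator is (23/3)·h^3 + o(h^3), and the limit is (23/3)/(1) = 23/3.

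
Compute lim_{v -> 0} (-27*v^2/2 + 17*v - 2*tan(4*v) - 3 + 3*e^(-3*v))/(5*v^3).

-337/30

Substitution gives 0/0 (the numerator vanishes to order 3).
Expand each term to order v^3: the coefficient of v^3 in -2·tan(4v) is -128/3 and in 3·e^(-3v) is -27/2.
Lower-order terms cancel with the polynomial part, so the numerator is (-337/6)·v^3 + o(v^3), and the limit is (-337/6)/(5) = -337/30.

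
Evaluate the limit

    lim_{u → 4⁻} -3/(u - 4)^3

∞

As u → 4⁻, (u - 4) → 0⁻, so (u - 4)^3 → 0⁻ and -3/(u - 4)^3 → ∞.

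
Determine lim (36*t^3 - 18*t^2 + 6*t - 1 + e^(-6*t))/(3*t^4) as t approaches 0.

18

Direct substitution gives 0/0.
Apply L'Hôpital: lim (108*t^2 - 36*t + 6 - 6*e^(-6*t))/(12*t^3), still 0/0.
Apply L'Hôpital: lim (216*t - 36 + 36*e^(-6*t))/(36*t^2), still 0/0.
Apply L'Hôpital: lim (216 - 216*e^(-6*t))/(72*t), still 0/0.
After 4 applications of L'Hôpital's rule the quotient is (1296*e^(-6*t))/(72); substituting t = 0 gives 18.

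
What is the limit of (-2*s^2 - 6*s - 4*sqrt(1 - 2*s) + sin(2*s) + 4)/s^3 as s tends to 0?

2/3

Substitution gives 0/0; apply L'Hôpital's rule 3 times.
After differentiating numerator and denominator 3 times the quotient is (-8*cos(2*s) + 12/(1 - 2*s)^(5/2))/(6); at s = 0 this is 2/3.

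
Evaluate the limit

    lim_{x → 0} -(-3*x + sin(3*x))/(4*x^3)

Direct substitution gives 0/0.
Apply L'Hôpital: lim (3*cos(3*x) - 3)/(-12*x^2), still 0/0.
Apply L'Hôpital: lim (-9*sin(3*x))/(-24*x), still 0/0.
After 3 applications of L'Hôpital's rule the quotient is (-27*cos(3*x))/(-24); substituting x = 0 gives 9/8.

9/8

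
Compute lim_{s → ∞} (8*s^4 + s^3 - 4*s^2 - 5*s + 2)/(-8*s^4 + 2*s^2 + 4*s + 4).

-1

Numerator and denominator both have degree 4.
Dividing every term by s^4, all lower-order terms vanish and the limit is the ratio of leading coefficients, 8/(-8) = -1.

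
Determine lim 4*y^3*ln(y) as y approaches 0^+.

0

This is a 0·(−∞) form. Rewrite as 4·ln(y) / y^(−3) and apply L'Hôpital:
the derivative quotient is 4·(1/y) / (−3·y^(−4)) = (-4/3)·y^3 → 0.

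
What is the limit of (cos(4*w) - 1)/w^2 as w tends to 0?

Direct substitution gives 0/0.
Apply L'Hôpital: lim (-4*sin(4*w))/(2*w), still 0/0.
After 2 applications of L'Hôpital's rule the quotient is (-16*cos(4*w))/(2); substituting w = 0 gives -8.

-8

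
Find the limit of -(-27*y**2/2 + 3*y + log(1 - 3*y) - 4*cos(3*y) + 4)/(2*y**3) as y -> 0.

Substitution gives 0/0; apply L'Hôpital's rule 3 times.
After differentiating numerator and denominator 3 times the quotient is (-108*sin(3*y) + 54/(3*y - 1)^3)/(-12); at y = 0 this is 9/2.

9/2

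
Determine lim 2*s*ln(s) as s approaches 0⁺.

0

This is a 0·(−∞) form. Rewrite as 2·ln(s) / s^(−1) and apply L'Hôpital:
the derivative quotient is 2·(1/s) / (−1·s^(−2)) = (-2/1)·s^1 → 0.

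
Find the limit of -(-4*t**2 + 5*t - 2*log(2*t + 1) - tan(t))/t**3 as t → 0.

Substitution gives 0/0; apply L'Hôpital's rule 3 times.
After differentiating numerator and denominator 3 times the quotient is (4/cos(t)^2 - 6/cos(t)^4 - 32/(2*t + 1)^3)/(-6); at t = 0 this is 17/3.

17/3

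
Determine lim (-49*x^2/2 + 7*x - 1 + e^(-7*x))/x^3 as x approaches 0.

-343/6

Direct substitution gives 0/0.
Apply L'Hôpital: lim (-49*x + 7 - 7*e^(-7*x))/(3*x^2), still 0/0.
Apply L'Hôpital: lim (-49 + 49*e^(-7*x))/(6*x), still 0/0.
After 3 applications of L'Hôpital's rule the quotient is (-343*e^(-7*x))/(6); substituting x = 0 gives -343/6.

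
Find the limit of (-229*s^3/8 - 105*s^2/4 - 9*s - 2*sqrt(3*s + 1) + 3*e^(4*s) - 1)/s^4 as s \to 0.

2453/64

Substitution gives 0/0; apply L'Hôpital's rule 4 times.
After differentiating numerator and denominator 4 times the quotient is (768*e^(4*s) + 1215/(8*(3*s + 1)^(7/2)))/(24); at s = 0 this is 2453/64.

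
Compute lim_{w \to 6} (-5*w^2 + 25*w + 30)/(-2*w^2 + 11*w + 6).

Since w = 6 makes numerator and denominator zero, (w - 6) divides both.
Cancelling it gives (-5*w - 5)/(-2*w - 1); now plug in w = 6 to get 35/13.

35/13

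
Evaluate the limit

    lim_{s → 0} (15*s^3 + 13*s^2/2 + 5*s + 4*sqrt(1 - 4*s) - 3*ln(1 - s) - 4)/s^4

-157/4

Substitution gives 0/0 (the numerator vanishes to order 4).
Expand each term to order s^4: the coefficient of s^4 in 4·√(1 - 4s) is -40 and in -3·ln(1 - s) is 3/4.
Lower-order terms cancel with the polynomial part, so the numerator is (-157/4)·s^4 + o(s^4), and the limit is (-157/4)/(1) = -157/4.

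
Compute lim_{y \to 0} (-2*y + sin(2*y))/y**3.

-4/3

Direct substitution gives 0/0.
Apply L'Hôpital: lim (2*cos(2*y) - 2)/(3*y^2), still 0/0.
Apply L'Hôpital: lim (-4*sin(2*y))/(6*y), still 0/0.
After 3 applications of L'Hôpital's rule the quotient is (-8*cos(2*y))/(6); substituting y = 0 gives -4/3.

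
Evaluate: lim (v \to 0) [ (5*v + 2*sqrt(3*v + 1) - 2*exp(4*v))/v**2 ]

Substitution gives 0/0 (the numerator vanishes to order 2).
Expand each term to order v^2: the coefficient of v^2 in 2·√(1 + 3v) is -9/4 and in -2·e^(4v) is -16.
Lower-order terms cancel with the polynomial part, so the numerator is (-73/4)·v^2 + o(v^2), and the limit is (-73/4)/(1) = -73/4.

-73/4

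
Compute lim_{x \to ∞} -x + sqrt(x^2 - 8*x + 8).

An ∞ − ∞ form. Rationalising with the conjugate, the difference becomes (-8x + 8) / (√(x^2 - 8*x + 8) + x).
For large x the denominator behaves like 2·x, so the quotient tends to -8/2 = -4.

-4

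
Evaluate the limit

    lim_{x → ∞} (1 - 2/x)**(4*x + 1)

Write it as [(1 - 2/x)^x]^(4) · (1 - 2/x)^(1). The bracketed term tends to e^(-2) and the second factor to 1, so the limit is e^(-8).

e^(-8)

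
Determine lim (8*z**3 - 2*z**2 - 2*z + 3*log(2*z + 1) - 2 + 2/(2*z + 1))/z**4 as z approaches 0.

Substitution gives 0/0 (the numerator vanishes to order 4).
Expand each term to order z^4: the coefficient of z^4 in 3·ln(1 + 2z) is -12 and in 2·1/(1 + 2z) is 32.
Lower-order terms cancel with the polynomial part, so the numerator is (20)·z^4 + o(z^4), and the limit is (20)/(1) = 20.

20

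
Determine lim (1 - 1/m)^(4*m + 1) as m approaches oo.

e^(-4)

Let L be the limit and take ln: ln L = lim (4m + 1)·ln(1 - 1/m) = lim (4m + 1)·(-1/m + O(1/m²)) = -4.
Hence L = e^(-4).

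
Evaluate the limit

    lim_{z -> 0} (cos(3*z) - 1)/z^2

Direct substitution gives 0/0.
Apply L'Hôpital: lim (-3*sin(3*z))/(2*z), still 0/0.
After 2 applications of L'Hôpital's rule the quotient is (-9*cos(3*z))/(2); substituting z = 0 gives -9/2.

-9/2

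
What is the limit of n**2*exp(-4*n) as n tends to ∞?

0

Write as n^2/e^{4n}, an ∞/∞ form.
Exponential growth dominates any polynomial, so repeated L'Hôpital (or the standard result) gives 0.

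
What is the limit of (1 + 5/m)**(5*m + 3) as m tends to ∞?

e^(25)

Let L be the limit and take ln: ln L = lim (5m + 3)·ln(1 + 5/m) = lim (5m + 3)·(5/m + O(1/m²)) = 25.
Hence L = e^(25).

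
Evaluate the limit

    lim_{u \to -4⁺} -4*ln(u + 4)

As u → -4⁺, u + 4 → 0⁺ and ln(u + 4) → −∞.
Multiplying by -4 gives ∞.

∞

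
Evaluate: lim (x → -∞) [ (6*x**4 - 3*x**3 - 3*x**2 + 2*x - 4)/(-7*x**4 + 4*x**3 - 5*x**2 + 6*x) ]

Numerator and denominator both have degree 4.
Dividing every term by x^4, all lower-order terms vanish and the limit is the ratio of leading coefficients, 6/(-7) = -6/7.

-6/7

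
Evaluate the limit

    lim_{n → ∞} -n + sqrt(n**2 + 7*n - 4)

7/2

An ∞ − ∞ form. Rationalising with the conjugate, the difference becomes (7n - 4) / (√(n^2 + 7*n - 4) + n).
For large n the denominator behaves like 2·n, so the quotient tends to 7/2 = 7/2.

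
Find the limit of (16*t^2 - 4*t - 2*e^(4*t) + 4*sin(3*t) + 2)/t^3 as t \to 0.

-118/3

Substitution gives 0/0 (the numerator vanishes to order 3).
Expand each term to order t^3: the coefficient of t^3 in -2·e^(4t) is -64/3 and in 4·sin(3t) is -18.
Lower-order terms cancel with the polynomial part, so the numerator is (-118/3)·t^3 + o(t^3), and the limit is (-118/3)/(1) = -118/3.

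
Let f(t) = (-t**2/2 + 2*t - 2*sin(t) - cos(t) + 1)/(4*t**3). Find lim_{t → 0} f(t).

1/12

Substitution gives 0/0 (the numerator vanishes to order 3).
Expand each term to order t^3: the coefficient of t^3 in -2·sin(t) is 1/3 and in −cos(t) is 0.
Lower-order terms cancel with the polynomial part, so the numerator is (1/3)·t^3 + o(t^3), and the limit is (1/3)/(4) = 1/12.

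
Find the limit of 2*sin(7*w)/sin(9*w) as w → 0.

14/9

Substitution gives 0/0.
Divide numerator and denominator by w: sin(7w)/w → 7 and sin(9w)/w → 9, so the limit is 2·7/9 = 14/9.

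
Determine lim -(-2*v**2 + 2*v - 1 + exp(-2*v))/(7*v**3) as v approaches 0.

4/21

Direct substitution gives 0/0.
Apply L'Hôpital: lim (-4*v + 2 - 2*e^(-2*v))/(-21*v^2), still 0/0.
Apply L'Hôpital: lim (-4 + 4*e^(-2*v))/(-42*v), still 0/0.
After 3 applications of L'Hôpital's rule the quotient is (-8*e^(-2*v))/(-42); substituting v = 0 gives 4/21.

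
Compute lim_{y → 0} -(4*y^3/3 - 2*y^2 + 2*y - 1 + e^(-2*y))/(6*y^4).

Direct substitution gives 0/0.
Apply L'Hôpital: lim (4*y^2 - 4*y + 2 - 2*e^(-2*y))/(-24*y^3), still 0/0.
Apply L'Hôpital: lim (8*y - 4 + 4*e^(-2*y))/(-72*y^2), still 0/0.
Apply L'Hôpital: lim (8 - 8*e^(-2*y))/(-144*y), still 0/0.
After 4 applications of L'Hôpital's rule the quotient is (16*e^(-2*y))/(-144); substituting y = 0 gives -1/9.

-1/9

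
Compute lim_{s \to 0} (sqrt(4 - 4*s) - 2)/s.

Substitution gives 0/0. Multiply numerator and denominator by the conjugate √(4 - 4s) + √4.
The numerator becomes (4 - 4s) − 4 = -4s, so the expression simplifies to -4/(√(4 - 4s) + √4).
Letting s → 0 gives -4/(2√4) = -1.

-1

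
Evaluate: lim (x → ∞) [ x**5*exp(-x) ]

Write as x^5/e^{1x}, an ∞/∞ form.
Exponential growth dominates any polynomial, so repeated L'Hôpital (or the standard result) gives 0.

0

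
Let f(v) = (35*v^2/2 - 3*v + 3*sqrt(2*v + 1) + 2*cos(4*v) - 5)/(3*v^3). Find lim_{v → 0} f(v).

1/2

Substitution gives 0/0; apply L'Hôpital's rule 3 times.
After differentiating numerator and denominator 3 times the quotient is (128*sin(4*v) + 9/(2*v + 1)^(5/2))/(18); at v = 0 this is 1/2.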